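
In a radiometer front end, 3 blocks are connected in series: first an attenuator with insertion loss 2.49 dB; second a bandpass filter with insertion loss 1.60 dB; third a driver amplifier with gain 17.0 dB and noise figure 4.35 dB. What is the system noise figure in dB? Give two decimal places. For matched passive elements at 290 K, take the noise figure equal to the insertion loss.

Convert to linear (a loss of L dB is a gain of −L dB): F_i = 10^(NF_i/10), G_i = 10^(G_i,dB/10)
  Stage 1: F_1 = 10^(2.49/10) = 1.774, G_1 = 10^(−2.49/10) = 0.5636
  Stage 2: F_2 = 10^(1.60/10) = 1.445, G_2 = 10^(−1.60/10) = 0.6918
  Stage 3: F_3 = 10^(4.35/10) = 2.723, G_3 = 10^(17.0/10) = 50.12
Friis cascade:
  F = 1.774 + (1.445 − 1)/0.5636 + (2.723 − 1)/0.3899 = 6.982
NF = 10 log₁₀(6.982) = 8.44 dB

8.44 dB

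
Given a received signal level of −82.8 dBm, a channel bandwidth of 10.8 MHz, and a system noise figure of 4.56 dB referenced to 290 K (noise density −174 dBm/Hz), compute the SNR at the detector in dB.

16.3 dB

Noise floor: N = −174 + 10 log₁₀(B) + NF
10 log₁₀(1.08×10⁷) = 70.33 dB
N = −174 + 70.33 + 4.56 = −99.11 dBm
SNR = P_sig − N = −82.8 − (−99.11) = 16.31 dB → 16.3 dB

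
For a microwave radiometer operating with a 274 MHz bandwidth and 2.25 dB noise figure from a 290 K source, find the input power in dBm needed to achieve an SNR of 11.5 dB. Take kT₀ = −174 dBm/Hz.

Sensitivity = −174 + 10 log₁₀(B) + NF + SNR_min
= −174 + 84.38 + 2.25 + 11.5
= −75.87 dBm → −75.9 dBm

−75.9 dBm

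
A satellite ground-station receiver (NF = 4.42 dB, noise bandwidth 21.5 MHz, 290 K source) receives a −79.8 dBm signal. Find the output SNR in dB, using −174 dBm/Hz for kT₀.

16.5 dB

Noise floor: N = −174 + 10 log₁₀(B) + NF
10 log₁₀(2.15×10⁷) = 73.32 dB
N = −174 + 73.32 + 4.42 = −96.26 dBm
SNR = P_sig − N = −79.8 − (−96.26) = 16.46 dB → 16.5 dB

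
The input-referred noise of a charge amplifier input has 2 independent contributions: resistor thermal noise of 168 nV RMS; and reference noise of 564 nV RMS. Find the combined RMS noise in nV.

588 nV

Uncorrelated sources add in power (mean-square): V_tot = √(ΣV_i²)
V_tot = √[(1.68×10⁻⁷)² + (5.64×10⁻⁷)²] = 5.88×10⁻⁷ V = 588 nV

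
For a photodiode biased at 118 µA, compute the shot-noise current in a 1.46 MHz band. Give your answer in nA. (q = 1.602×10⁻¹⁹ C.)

7.43 nA

I_n = √(2qI·B)
2qI·B = 2 × 1.602×10⁻¹⁹ × 1.18×10⁻⁴ × 1.46×10⁶ = 5.52×10⁻¹⁷ A²
I_n = √(5.52×10⁻¹⁷) = 7.43×10⁻⁹ A = 7.43 nA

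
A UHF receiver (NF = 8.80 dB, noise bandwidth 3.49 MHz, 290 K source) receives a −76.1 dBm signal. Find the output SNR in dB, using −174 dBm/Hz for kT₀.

Noise floor: N = −174 + 10 log₁₀(B) + NF
10 log₁₀(3.49×10⁶) = 65.43 dB
N = −174 + 65.43 + 8.80 = −99.77 dBm
SNR = P_sig − N = −76.1 − (−99.77) = 23.67 dB → 23.7 dB

23.7 dB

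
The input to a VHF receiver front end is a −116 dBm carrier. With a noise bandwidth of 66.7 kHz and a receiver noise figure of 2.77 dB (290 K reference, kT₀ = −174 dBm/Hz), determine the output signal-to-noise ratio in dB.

7.0 dB

Noise floor: N = −174 + 10 log₁₀(B) + NF
10 log₁₀(6.67×10⁴) = 48.24 dB
N = −174 + 48.24 + 2.77 = −122.99 dBm
SNR = P_sig − N = −116 − (−122.99) = 6.99 dB → 7.0 dB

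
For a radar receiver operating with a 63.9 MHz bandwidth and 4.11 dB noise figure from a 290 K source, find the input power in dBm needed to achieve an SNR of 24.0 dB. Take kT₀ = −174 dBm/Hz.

Sensitivity = −174 + 10 log₁₀(B) + NF + SNR_min
= −174 + 78.06 + 4.11 + 24.0
= −67.83 dBm → −67.8 dBm

−67.8 dBm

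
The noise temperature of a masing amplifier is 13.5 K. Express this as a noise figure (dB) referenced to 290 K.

0.198 dB

F = 1 + T_e/T₀ = 1 + 13.5/290 = 1.04655
NF = 10 log₁₀(1.04655) = 0.198 dB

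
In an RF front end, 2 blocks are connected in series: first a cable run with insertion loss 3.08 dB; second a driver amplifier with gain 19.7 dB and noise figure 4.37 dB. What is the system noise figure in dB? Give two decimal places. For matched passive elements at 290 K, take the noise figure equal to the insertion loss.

Convert to linear (a loss of L dB is a gain of −L dB): F_i = 10^(NF_i/10), G_i = 10^(G_i,dB/10)
  Stage 1: F_1 = 10^(3.08/10) = 2.032, G_1 = 10^(−3.08/10) = 0.4920
  Stage 2: F_2 = 10^(4.37/10) = 2.735, G_2 = 10^(19.7/10) = 93.33
Friis cascade:
  F = 2.032 + (2.735 − 1)/0.4920 = 5.559
NF = 10 log₁₀(5.559) = 7.45 dB

7.45 dB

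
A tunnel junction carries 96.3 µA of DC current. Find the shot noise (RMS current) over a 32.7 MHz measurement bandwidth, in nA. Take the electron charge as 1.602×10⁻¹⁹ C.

I_n = √(2qI·B)
2qI·B = 2 × 1.602×10⁻¹⁹ × 9.63×10⁻⁵ × 3.27×10⁷ = 1.01×10⁻¹⁵ A²
I_n = √(1.01×10⁻¹⁵) = 3.18×10⁻⁸ A = 31.8 nA

31.8 nA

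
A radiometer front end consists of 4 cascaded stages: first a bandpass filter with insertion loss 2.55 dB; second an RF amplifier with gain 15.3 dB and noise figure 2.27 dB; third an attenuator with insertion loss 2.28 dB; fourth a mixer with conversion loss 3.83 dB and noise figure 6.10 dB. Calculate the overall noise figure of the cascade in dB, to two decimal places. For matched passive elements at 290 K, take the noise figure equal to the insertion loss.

5.25 dB

Convert to linear (a loss of L dB is a gain of −L dB): F_i = 10^(NF_i/10), G_i = 10^(G_i,dB/10)
  Stage 1: F_1 = 10^(2.55/10) = 1.799, G_1 = 10^(−2.55/10) = 0.5559
  Stage 2: F_2 = 10^(2.27/10) = 1.687, G_2 = 10^(15.3/10) = 33.88
  Stage 3: F_3 = 10^(2.28/10) = 1.690, G_3 = 10^(−2.28/10) = 0.5916
  Stage 4: F_4 = 10^(6.10/10) = 4.074, G_4 = 10^(−3.83/10) = 0.4140
Friis cascade:
  F = 1.799 + (1.687 − 1)/0.5559 + (1.690 − 1)/18.84 + (4.074 − 1)/11.14 = 3.346
NF = 10 log₁₀(3.346) = 5.25 dB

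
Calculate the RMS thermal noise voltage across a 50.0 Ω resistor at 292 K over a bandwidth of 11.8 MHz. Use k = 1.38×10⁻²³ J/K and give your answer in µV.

3.08 µV

V_n = √(4kTRB)
4kTRB = 4 × 1.38×10⁻²³ × 292 × 5.00×10¹ × 1.18×10⁷ = 9.51×10⁻¹² V²
V_n = √(9.51×10⁻¹²) = 3.08×10⁻⁶ V = 3.08 µV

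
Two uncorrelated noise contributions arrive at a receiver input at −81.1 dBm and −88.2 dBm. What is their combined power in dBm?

−80.3 dBm

Convert to linear, add, convert back:
P₁ = 7.76×10⁻¹² W, P₂ = 1.51×10⁻¹² W
P_tot = 9.28×10⁻¹² W → 10 log₁₀(P_tot / 10⁻³) = −80.3 dBm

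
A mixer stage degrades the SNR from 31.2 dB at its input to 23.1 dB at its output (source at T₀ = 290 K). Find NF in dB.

NF (dB) = SNR_in(dB) − SNR_out(dB) when the source is at T₀
NF = 31.2 − 23.1 = 8.1 dB

8.1 dB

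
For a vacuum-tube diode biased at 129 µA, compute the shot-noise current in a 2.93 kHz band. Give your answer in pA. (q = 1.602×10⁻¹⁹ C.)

I_n = √(2qI·B)
2qI·B = 2 × 1.602×10⁻¹⁹ × 1.29×10⁻⁴ × 2.93×10³ = 1.21×10⁻¹⁹ A²
I_n = √(1.21×10⁻¹⁹) = 3.48×10⁻¹⁰ A = 348 pA

348 pA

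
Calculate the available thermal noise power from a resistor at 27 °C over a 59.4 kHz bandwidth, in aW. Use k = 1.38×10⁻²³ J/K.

T = 27 °C + 273.15 = 300.15 K
P_n = kTB = 1.38×10⁻²³ × 300.15 × 5.94×10⁴ = 2.46×10⁻¹⁶ W = 246 aW

246 aW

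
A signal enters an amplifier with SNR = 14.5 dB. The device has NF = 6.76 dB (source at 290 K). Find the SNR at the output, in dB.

7.74 dB

By definition F = SNR_in/SNR_out, so in dB: SNR_out = SNR_in − NF
SNR_out = 14.5 − 6.76 = 7.74 dB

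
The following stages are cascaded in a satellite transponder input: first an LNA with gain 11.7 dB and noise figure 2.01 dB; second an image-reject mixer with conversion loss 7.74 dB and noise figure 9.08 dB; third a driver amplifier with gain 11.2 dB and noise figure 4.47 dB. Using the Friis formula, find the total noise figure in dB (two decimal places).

4.46 dB

Convert to linear (a loss of L dB is a gain of −L dB): F_i = 10^(NF_i/10), G_i = 10^(G_i,dB/10)
  Stage 1: F_1 = 10^(2.01/10) = 1.589, G_1 = 10^(11.7/10) = 14.79
  Stage 2: F_2 = 10^(9.08/10) = 8.091, G_2 = 10^(−7.74/10) = 0.1683
  Stage 3: F_3 = 10^(4.47/10) = 2.799, G_3 = 10^(11.2/10) = 13.18
Friis cascade:
  F = 1.589 + (8.091 − 1)/14.79 + (2.799 − 1)/2.489 = 2.791
NF = 10 log₁₀(2.791) = 4.46 dB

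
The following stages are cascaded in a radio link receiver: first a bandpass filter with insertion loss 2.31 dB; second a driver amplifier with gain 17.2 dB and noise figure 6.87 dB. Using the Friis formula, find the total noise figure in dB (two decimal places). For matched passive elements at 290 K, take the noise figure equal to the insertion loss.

Convert to linear (a loss of L dB is a gain of −L dB): F_i = 10^(NF_i/10), G_i = 10^(G_i,dB/10)
  Stage 1: F_1 = 10^(2.31/10) = 1.702, G_1 = 10^(−2.31/10) = 0.5875
  Stage 2: F_2 = 10^(6.87/10) = 4.864, G_2 = 10^(17.2/10) = 52.48
Friis cascade:
  F = 1.702 + (4.864 − 1)/0.5875 = 8.279
NF = 10 log₁₀(8.279) = 9.18 dB

9.18 dB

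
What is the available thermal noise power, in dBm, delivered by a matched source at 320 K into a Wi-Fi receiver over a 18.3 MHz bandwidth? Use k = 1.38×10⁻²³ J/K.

−100.9 dBm

P_n = kTB = 1.38×10⁻²³ × 320 × 1.83×10⁷ = 8.08×10⁻¹⁴ W
In dBm: 10 log₁₀(8.08×10⁻¹⁴ / 10⁻³) = −100.9 dBm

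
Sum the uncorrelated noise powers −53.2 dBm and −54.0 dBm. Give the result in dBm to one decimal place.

−50.6 dBm

Convert to linear, add, convert back:
P₁ = 4.79×10⁻⁹ W, P₂ = 3.98×10⁻⁹ W
P_tot = 8.77×10⁻⁹ W → 10 log₁₀(P_tot / 10⁻³) = −50.6 dBm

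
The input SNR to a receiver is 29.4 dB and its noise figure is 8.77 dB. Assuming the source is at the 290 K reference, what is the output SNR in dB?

By definition F = SNR_in/SNR_out, so in dB: SNR_out = SNR_in − NF
SNR_out = 29.4 − 8.77 = 20.63 dB

20.63 dB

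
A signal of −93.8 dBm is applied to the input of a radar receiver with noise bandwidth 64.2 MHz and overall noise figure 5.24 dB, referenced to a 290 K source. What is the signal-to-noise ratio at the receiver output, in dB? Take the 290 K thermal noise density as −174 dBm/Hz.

−3.1 dB

Noise floor: N = −174 + 10 log₁₀(B) + NF
10 log₁₀(6.42×10⁷) = 78.08 dB
N = −174 + 78.08 + 5.24 = −90.68 dBm
SNR = P_sig − N = −93.8 − (−90.68) = −3.12 dB → −3.1 dB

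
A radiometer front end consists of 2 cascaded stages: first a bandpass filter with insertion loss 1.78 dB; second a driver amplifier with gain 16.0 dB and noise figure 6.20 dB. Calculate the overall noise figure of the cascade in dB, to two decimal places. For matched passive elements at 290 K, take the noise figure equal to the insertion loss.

7.98 dB

Convert to linear (a loss of L dB is a gain of −L dB): F_i = 10^(NF_i/10), G_i = 10^(G_i,dB/10)
  Stage 1: F_1 = 10^(1.78/10) = 1.507, G_1 = 10^(−1.78/10) = 0.6637
  Stage 2: F_2 = 10^(6.20/10) = 4.169, G_2 = 10^(16.0/10) = 39.81
Friis cascade:
  F = 1.507 + (4.169 − 1)/0.6637 = 6.281
NF = 10 log₁₀(6.281) = 7.98 dB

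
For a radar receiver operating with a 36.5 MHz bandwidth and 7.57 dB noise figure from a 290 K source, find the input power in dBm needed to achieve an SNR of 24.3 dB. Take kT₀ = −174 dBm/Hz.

−66.5 dBm

Sensitivity = −174 + 10 log₁₀(B) + NF + SNR_min
= −174 + 75.62 + 7.57 + 24.3
= −66.51 dBm → −66.5 dBm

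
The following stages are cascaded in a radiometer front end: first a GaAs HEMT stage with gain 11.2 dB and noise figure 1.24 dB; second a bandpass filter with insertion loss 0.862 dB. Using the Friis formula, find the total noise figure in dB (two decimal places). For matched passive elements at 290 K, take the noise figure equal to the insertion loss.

Convert to linear (a loss of L dB is a gain of −L dB): F_i = 10^(NF_i/10), G_i = 10^(G_i,dB/10)
  Stage 1: F_1 = 10^(1.24/10) = 1.330, G_1 = 10^(11.2/10) = 13.18
  Stage 2: F_2 = 10^(0.862/10) = 1.220, G_2 = 10^(−0.862/10) = 0.8200
Friis cascade:
  F = 1.330 + (1.220 − 1)/13.18 = 1.347
NF = 10 log₁₀(1.347) = 1.29 dB

1.29 dB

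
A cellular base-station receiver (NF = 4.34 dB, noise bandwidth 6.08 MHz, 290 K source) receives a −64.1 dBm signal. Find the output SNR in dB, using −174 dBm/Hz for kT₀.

37.7 dB

Noise floor: N = −174 + 10 log₁₀(B) + NF
10 log₁₀(6.08×10⁶) = 67.84 dB
N = −174 + 67.84 + 4.34 = −101.82 dBm
SNR = P_sig − N = −64.1 − (−101.82) = 37.72 dB → 37.7 dB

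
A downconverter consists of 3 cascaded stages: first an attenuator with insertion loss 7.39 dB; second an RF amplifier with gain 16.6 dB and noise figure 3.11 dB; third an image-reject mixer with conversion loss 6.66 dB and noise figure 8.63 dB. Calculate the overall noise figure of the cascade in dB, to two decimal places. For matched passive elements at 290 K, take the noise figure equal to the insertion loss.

Convert to linear (a loss of L dB is a gain of −L dB): F_i = 10^(NF_i/10), G_i = 10^(G_i,dB/10)
  Stage 1: F_1 = 10^(7.39/10) = 5.483, G_1 = 10^(−7.39/10) = 0.1824
  Stage 2: F_2 = 10^(3.11/10) = 2.046, G_2 = 10^(16.6/10) = 45.71
  Stage 3: F_3 = 10^(8.63/10) = 7.295, G_3 = 10^(−6.66/10) = 0.2158
Friis cascade:
  F = 5.483 + (2.046 − 1)/0.1824 + (7.295 − 1)/8.337 = 11.98
NF = 10 log₁₀(11.98) = 10.78 dB

10.78 dB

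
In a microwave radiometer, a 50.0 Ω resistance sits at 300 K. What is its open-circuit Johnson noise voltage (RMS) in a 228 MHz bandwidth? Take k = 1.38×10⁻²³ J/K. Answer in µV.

13.7 µV

V_n = √(4kTRB)
4kTRB = 4 × 1.38×10⁻²³ × 300 × 5.00×10¹ × 2.28×10⁸ = 1.89×10⁻¹⁰ V²
V_n = √(1.89×10⁻¹⁰) = 1.37×10⁻⁵ V = 13.7 µV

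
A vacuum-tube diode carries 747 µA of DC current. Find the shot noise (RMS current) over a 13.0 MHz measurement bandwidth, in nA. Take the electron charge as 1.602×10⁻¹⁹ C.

I_n = √(2qI·B)
2qI·B = 2 × 1.602×10⁻¹⁹ × 7.47×10⁻⁴ × 1.30×10⁷ = 3.11×10⁻¹⁵ A²
I_n = √(3.11×10⁻¹⁵) = 5.58×10⁻⁸ A = 55.8 nA

55.8 nA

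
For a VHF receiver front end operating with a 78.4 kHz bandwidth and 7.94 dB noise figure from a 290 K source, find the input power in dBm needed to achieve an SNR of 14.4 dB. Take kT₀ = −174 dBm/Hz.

Sensitivity = −174 + 10 log₁₀(B) + NF + SNR_min
= −174 + 48.94 + 7.94 + 14.4
= −102.72 dBm → −102.7 dBm

−102.7 dBm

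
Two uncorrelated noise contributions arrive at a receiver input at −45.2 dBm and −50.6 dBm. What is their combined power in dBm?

Convert to linear, add, convert back:
P₁ = 3.02×10⁻⁸ W, P₂ = 8.71×10⁻⁹ W
P_tot = 3.89×10⁻⁸ W → 10 log₁₀(P_tot / 10⁻³) = −44.1 dBm

−44.1 dBm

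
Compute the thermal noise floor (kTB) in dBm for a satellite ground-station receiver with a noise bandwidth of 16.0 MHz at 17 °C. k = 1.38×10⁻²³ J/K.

−101.9 dBm

T = 17 °C + 273.15 = 290.15 K
P_n = kTB = 1.38×10⁻²³ × 290.15 × 1.60×10⁷ = 6.41×10⁻¹⁴ W
In dBm: 10 log₁₀(6.41×10⁻¹⁴ / 10⁻³) = −101.9 dBm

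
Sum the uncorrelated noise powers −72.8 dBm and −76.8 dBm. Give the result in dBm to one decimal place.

Convert to linear, add, convert back:
P₁ = 5.25×10⁻¹¹ W, P₂ = 2.09×10⁻¹¹ W
P_tot = 7.34×10⁻¹¹ W → 10 log₁₀(P_tot / 10⁻³) = −71.3 dBm

−71.3 dBm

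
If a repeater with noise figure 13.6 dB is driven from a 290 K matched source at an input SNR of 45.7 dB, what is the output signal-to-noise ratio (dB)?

32.1 dB

By definition F = SNR_in/SNR_out, so in dB: SNR_out = SNR_in − NF
SNR_out = 45.7 − 13.6 = 32.1 dB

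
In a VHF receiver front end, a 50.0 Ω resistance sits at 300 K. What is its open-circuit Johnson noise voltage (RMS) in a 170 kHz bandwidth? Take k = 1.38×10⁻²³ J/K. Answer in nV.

375 nV

V_n = √(4kTRB)
4kTRB = 4 × 1.38×10⁻²³ × 300 × 5.00×10¹ × 1.70×10⁵ = 1.41×10⁻¹³ V²
V_n = √(1.41×10⁻¹³) = 3.75×10⁻⁷ V = 375 nV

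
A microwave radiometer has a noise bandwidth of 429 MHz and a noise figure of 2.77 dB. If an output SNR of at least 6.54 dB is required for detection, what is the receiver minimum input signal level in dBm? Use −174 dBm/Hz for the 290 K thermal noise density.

−78.4 dBm

Sensitivity = −174 + 10 log₁₀(B) + NF + SNR_min
= −174 + 86.32 + 2.77 + 6.54
= −78.37 dBm → −78.4 dBm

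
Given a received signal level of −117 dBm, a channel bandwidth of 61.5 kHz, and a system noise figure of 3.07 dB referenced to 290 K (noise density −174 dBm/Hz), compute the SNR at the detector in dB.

Noise floor: N = −174 + 10 log₁₀(B) + NF
10 log₁₀(6.15×10⁴) = 47.89 dB
N = −174 + 47.89 + 3.07 = −123.04 dBm
SNR = P_sig − N = −117 − (−123.04) = 6.04 dB → 6.0 dB

6.0 dB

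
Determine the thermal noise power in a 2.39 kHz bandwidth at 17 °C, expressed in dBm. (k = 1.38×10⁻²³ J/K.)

T = 17 °C + 273.15 = 290.15 K
P_n = kTB = 1.38×10⁻²³ × 290.15 × 2.39×10³ = 9.57×10⁻¹⁸ W
In dBm: 10 log₁₀(9.57×10⁻¹⁸ / 10⁻³) = −140.2 dBm

−140.2 dBm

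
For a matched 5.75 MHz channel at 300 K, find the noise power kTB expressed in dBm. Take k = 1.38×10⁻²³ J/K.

−106.2 dBm

P_n = kTB = 1.38×10⁻²³ × 300 × 5.75×10⁶ = 2.38×10⁻¹⁴ W
In dBm: 10 log₁₀(2.38×10⁻¹⁴ / 10⁻³) = −106.2 dBm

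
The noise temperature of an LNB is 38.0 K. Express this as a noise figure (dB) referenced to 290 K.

0.535 dB

F = 1 + T_e/T₀ = 1 + 38.0/290 = 1.13103
NF = 10 log₁₀(1.13103) = 0.535 dB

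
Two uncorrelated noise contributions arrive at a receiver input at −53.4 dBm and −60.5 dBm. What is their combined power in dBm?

Convert to linear, add, convert back:
P₁ = 4.57×10⁻⁹ W, P₂ = 8.91×10⁻¹⁰ W
P_tot = 5.46×10⁻⁹ W → 10 log₁₀(P_tot / 10⁻³) = −52.6 dBm

−52.6 dBm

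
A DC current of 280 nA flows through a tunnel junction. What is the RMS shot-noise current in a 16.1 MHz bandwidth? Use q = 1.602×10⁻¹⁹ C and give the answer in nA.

I_n = √(2qI·B)
2qI·B = 2 × 1.602×10⁻¹⁹ × 2.80×10⁻⁷ × 1.61×10⁷ = 1.44×10⁻¹⁸ A²
I_n = √(1.44×10⁻¹⁸) = 1.20×10⁻⁹ A = 1.20 nA

1.20 nA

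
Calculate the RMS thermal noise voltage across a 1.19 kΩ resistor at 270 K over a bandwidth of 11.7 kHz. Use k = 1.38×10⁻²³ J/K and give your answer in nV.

456 nV

V_n = √(4kTRB)
4kTRB = 4 × 1.38×10⁻²³ × 270 × 1.19×10³ × 1.17×10⁴ = 2.08×10⁻¹³ V²
V_n = √(2.08×10⁻¹³) = 4.56×10⁻⁷ V = 456 nV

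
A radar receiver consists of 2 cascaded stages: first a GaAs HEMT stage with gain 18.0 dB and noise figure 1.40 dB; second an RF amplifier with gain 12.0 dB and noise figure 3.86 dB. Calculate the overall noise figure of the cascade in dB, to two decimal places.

Convert to linear (a loss of L dB is a gain of −L dB): F_i = 10^(NF_i/10), G_i = 10^(G_i,dB/10)
  Stage 1: F_1 = 10^(1.40/10) = 1.380, G_1 = 10^(18.0/10) = 63.10
  Stage 2: F_2 = 10^(3.86/10) = 2.432, G_2 = 10^(12.0/10) = 15.85
Friis cascade:
  F = 1.380 + (2.432 − 1)/63.10 = 1.403
NF = 10 log₁₀(1.403) = 1.47 dB

1.47 dB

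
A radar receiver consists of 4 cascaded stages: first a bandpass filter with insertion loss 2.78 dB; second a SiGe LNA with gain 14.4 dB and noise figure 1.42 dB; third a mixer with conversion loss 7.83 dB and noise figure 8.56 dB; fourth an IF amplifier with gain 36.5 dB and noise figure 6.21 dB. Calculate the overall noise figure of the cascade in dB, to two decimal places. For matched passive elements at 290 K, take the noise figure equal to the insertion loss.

Convert to linear (a loss of L dB is a gain of −L dB): F_i = 10^(NF_i/10), G_i = 10^(G_i,dB/10)
  Stage 1: F_1 = 10^(2.78/10) = 1.897, G_1 = 10^(−2.78/10) = 0.5272
  Stage 2: F_2 = 10^(1.42/10) = 1.387, G_2 = 10^(14.4/10) = 27.54
  Stage 3: F_3 = 10^(8.56/10) = 7.178, G_3 = 10^(−7.83/10) = 0.1648
  Stage 4: F_4 = 10^(6.21/10) = 4.178, G_4 = 10^(36.5/10) = 4467
Friis cascade:
  F = 1.897 + (1.387 − 1)/0.5272 + (7.178 − 1)/14.52 + (4.178 − 1)/2.393 = 4.384
NF = 10 log₁₀(4.384) = 6.42 dB

6.42 dB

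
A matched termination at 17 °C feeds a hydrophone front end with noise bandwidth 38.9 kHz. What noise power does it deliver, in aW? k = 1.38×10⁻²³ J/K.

156 aW

T = 17 °C + 273.15 = 290.15 K
P_n = kTB = 1.38×10⁻²³ × 290.15 × 3.89×10⁴ = 1.56×10⁻¹⁶ W = 156 aW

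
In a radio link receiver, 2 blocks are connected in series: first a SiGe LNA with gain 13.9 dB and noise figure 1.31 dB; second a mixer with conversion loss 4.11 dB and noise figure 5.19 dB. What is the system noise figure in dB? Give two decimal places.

Convert to linear (a loss of L dB is a gain of −L dB): F_i = 10^(NF_i/10), G_i = 10^(G_i,dB/10)
  Stage 1: F_1 = 10^(1.31/10) = 1.352, G_1 = 10^(13.9/10) = 24.55
  Stage 2: F_2 = 10^(5.19/10) = 3.304, G_2 = 10^(−4.11/10) = 0.3882
Friis cascade:
  F = 1.352 + (3.304 − 1)/24.55 = 1.446
NF = 10 log₁₀(1.446) = 1.60 dB

1.60 dB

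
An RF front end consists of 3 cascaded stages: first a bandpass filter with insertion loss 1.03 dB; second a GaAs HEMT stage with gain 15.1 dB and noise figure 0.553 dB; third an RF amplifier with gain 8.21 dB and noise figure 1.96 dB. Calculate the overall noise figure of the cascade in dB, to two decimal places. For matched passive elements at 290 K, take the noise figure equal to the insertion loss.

1.65 dB

Convert to linear (a loss of L dB is a gain of −L dB): F_i = 10^(NF_i/10), G_i = 10^(G_i,dB/10)
  Stage 1: F_1 = 10^(1.03/10) = 1.268, G_1 = 10^(−1.03/10) = 0.7889
  Stage 2: F_2 = 10^(0.553/10) = 1.136, G_2 = 10^(15.1/10) = 32.36
  Stage 3: F_3 = 10^(1.96/10) = 1.570, G_3 = 10^(8.21/10) = 6.622
Friis cascade:
  F = 1.268 + (1.136 − 1)/0.7889 + (1.570 − 1)/25.53 = 1.462
NF = 10 log₁₀(1.462) = 1.65 dB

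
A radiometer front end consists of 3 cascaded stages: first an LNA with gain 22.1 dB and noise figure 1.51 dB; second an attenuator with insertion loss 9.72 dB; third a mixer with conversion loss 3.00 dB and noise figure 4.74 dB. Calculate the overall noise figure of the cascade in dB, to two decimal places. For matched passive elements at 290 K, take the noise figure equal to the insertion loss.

1.99 dB

Convert to linear (a loss of L dB is a gain of −L dB): F_i = 10^(NF_i/10), G_i = 10^(G_i,dB/10)
  Stage 1: F_1 = 10^(1.51/10) = 1.416, G_1 = 10^(22.1/10) = 162.2
  Stage 2: F_2 = 10^(9.72/10) = 9.376, G_2 = 10^(−9.72/10) = 0.1067
  Stage 3: F_3 = 10^(4.74/10) = 2.979, G_3 = 10^(−3.00/10) = 0.5012
Friis cascade:
  F = 1.416 + (9.376 − 1)/162.2 + (2.979 − 1)/17.30 = 1.582
NF = 10 log₁₀(1.582) = 1.99 dB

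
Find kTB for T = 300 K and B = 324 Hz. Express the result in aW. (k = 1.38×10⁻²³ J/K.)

P_n = kTB = 1.38×10⁻²³ × 300 × 3.24×10² = 1.34×10⁻¹⁸ W = 1.34 aW

1.34 aW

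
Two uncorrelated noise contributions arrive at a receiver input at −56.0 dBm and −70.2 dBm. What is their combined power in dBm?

Convert to linear, add, convert back:
P₁ = 2.51×10⁻⁹ W, P₂ = 9.55×10⁻¹¹ W
P_tot = 2.61×10⁻⁹ W → 10 log₁₀(P_tot / 10⁻³) = −55.8 dBm

−55.8 dBm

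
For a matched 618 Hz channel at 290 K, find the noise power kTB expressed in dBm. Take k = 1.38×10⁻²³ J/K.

P_n = kTB = 1.38×10⁻²³ × 290 × 6.18×10² = 2.47×10⁻¹⁸ W
In dBm: 10 log₁₀(2.47×10⁻¹⁸ / 10⁻³) = −146.1 dBm

−146.1 dBm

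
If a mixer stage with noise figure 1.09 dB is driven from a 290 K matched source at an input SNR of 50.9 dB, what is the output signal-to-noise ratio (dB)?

49.81 dB

By definition F = SNR_in/SNR_out, so in dB: SNR_out = SNR_in − NF
SNR_out = 50.9 − 1.09 = 49.81 dB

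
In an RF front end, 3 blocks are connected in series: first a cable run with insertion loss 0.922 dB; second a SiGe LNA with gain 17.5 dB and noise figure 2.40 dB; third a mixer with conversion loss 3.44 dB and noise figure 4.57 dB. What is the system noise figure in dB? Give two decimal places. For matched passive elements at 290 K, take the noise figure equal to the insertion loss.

3.40 dB

Convert to linear (a loss of L dB is a gain of −L dB): F_i = 10^(NF_i/10), G_i = 10^(G_i,dB/10)
  Stage 1: F_1 = 10^(0.922/10) = 1.237, G_1 = 10^(−0.922/10) = 0.8087
  Stage 2: F_2 = 10^(2.40/10) = 1.738, G_2 = 10^(17.5/10) = 56.23
  Stage 3: F_3 = 10^(4.57/10) = 2.864, G_3 = 10^(−3.44/10) = 0.4529
Friis cascade:
  F = 1.237 + (1.738 − 1)/0.8087 + (2.864 − 1)/45.48 = 2.190
NF = 10 log₁₀(2.190) = 3.40 dB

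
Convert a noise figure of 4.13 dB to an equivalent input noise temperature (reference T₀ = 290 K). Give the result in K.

F = 10^(4.13/10) = 2.58821
T_e = (F − 1)·T₀ = (2.58821 − 1) × 290 = 461 K

461 K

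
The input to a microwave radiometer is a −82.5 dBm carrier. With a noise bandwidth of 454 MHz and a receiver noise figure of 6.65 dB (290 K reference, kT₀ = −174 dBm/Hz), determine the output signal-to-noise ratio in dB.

−1.7 dB

Noise floor: N = −174 + 10 log₁₀(B) + NF
10 log₁₀(4.54×10⁸) = 86.57 dB
N = −174 + 86.57 + 6.65 = −80.78 dBm
SNR = P_sig − N = −82.5 − (−80.78) = −1.72 dB → −1.7 dB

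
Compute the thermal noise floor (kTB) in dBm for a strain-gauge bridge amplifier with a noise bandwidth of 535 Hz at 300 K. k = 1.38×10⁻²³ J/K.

−146.5 dBm

P_n = kTB = 1.38×10⁻²³ × 300 × 5.35×10² = 2.21×10⁻¹⁸ W
In dBm: 10 log₁₀(2.21×10⁻¹⁸ / 10⁻³) = −146.5 dBm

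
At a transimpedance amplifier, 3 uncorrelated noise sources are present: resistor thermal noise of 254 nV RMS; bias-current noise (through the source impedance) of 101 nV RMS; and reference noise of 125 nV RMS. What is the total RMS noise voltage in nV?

301 nV

Uncorrelated sources add in power (mean-square): V_tot = √(ΣV_i²)
V_tot = √[(2.54×10⁻⁷)² + (1.01×10⁻⁷)² + (1.25×10⁻⁷)²] = 3.01×10⁻⁷ V = 301 nV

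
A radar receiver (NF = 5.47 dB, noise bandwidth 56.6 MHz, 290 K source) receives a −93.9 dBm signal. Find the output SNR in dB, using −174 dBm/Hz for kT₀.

Noise floor: N = −174 + 10 log₁₀(B) + NF
10 log₁₀(5.66×10⁷) = 77.53 dB
N = −174 + 77.53 + 5.47 = −91.00 dBm
SNR = P_sig − N = −93.9 − (−91.00) = −2.90 dB → −2.9 dB

−2.9 dB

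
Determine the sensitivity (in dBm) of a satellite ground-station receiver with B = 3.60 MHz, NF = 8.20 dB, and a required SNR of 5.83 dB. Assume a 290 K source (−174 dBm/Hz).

Sensitivity = −174 + 10 log₁₀(B) + NF + SNR_min
= −174 + 65.56 + 8.20 + 5.83
= −94.41 dBm → −94.4 dBm

−94.4 dBm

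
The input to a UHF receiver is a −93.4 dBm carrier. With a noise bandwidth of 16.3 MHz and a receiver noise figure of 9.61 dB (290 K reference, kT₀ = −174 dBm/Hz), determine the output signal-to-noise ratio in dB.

Noise floor: N = −174 + 10 log₁₀(B) + NF
10 log₁₀(1.63×10⁷) = 72.12 dB
N = −174 + 72.12 + 9.61 = −92.27 dBm
SNR = P_sig − N = −93.4 − (−92.27) = −1.13 dB → −1.1 dB

−1.1 dB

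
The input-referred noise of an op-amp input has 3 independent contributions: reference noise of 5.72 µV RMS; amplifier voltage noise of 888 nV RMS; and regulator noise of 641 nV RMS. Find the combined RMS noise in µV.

Uncorrelated sources add in power (mean-square): V_tot = √(ΣV_i²)
V_tot = √[(5.72×10⁻⁶)² + (8.88×10⁻⁷)² + (6.41×10⁻⁷)²] = 5.82×10⁻⁶ V = 5.82 µV

5.82 µV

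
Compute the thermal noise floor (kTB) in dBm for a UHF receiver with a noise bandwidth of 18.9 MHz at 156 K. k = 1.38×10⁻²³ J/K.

−103.9 dBm

P_n = kTB = 1.38×10⁻²³ × 156 × 1.89×10⁷ = 4.07×10⁻¹⁴ W
In dBm: 10 log₁₀(4.07×10⁻¹⁴ / 10⁻³) = −103.9 dBm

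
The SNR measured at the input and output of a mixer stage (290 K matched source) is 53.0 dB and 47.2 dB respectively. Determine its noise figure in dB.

5.8 dB

NF (dB) = SNR_in(dB) − SNR_out(dB) when the source is at T₀
NF = 53.0 − 47.2 = 5.8 dB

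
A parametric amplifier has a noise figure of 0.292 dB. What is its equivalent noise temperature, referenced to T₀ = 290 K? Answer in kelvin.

F = 10^(0.292/10) = 1.06955
T_e = (F − 1)·T₀ = (1.06955 − 1) × 290 = 20.2 K

20.2 K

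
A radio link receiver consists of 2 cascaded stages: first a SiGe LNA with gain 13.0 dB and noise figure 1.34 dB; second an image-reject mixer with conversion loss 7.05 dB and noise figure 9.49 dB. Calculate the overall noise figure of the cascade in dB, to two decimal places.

2.45 dB

Convert to linear (a loss of L dB is a gain of −L dB): F_i = 10^(NF_i/10), G_i = 10^(G_i,dB/10)
  Stage 1: F_1 = 10^(1.34/10) = 1.361, G_1 = 10^(13.0/10) = 19.95
  Stage 2: F_2 = 10^(9.49/10) = 8.892, G_2 = 10^(−7.05/10) = 0.1972
Friis cascade:
  F = 1.361 + (8.892 − 1)/19.95 = 1.757
NF = 10 log₁₀(1.757) = 2.45 dB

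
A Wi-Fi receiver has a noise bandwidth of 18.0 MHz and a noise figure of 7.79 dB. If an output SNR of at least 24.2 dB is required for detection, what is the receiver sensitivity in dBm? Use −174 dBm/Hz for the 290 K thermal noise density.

Sensitivity = −174 + 10 log₁₀(B) + NF + SNR_min
= −174 + 72.55 + 7.79 + 24.2
= −69.46 dBm → −69.5 dBm

−69.5 dBm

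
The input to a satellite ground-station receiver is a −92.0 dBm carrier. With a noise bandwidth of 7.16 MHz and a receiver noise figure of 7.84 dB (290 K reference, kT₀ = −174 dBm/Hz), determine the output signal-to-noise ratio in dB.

5.6 dB

Noise floor: N = −174 + 10 log₁₀(B) + NF
10 log₁₀(7.16×10⁶) = 68.55 dB
N = −174 + 68.55 + 7.84 = −97.61 dBm
SNR = P_sig − N = −92.0 − (−97.61) = 5.61 dB → 5.6 dB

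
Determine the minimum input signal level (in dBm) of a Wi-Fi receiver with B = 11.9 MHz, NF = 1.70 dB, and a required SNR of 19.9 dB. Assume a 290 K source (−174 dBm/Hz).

−81.6 dBm

Sensitivity = −174 + 10 log₁₀(B) + NF + SNR_min
= −174 + 70.76 + 1.70 + 19.9
= −81.64 dBm → −81.6 dBm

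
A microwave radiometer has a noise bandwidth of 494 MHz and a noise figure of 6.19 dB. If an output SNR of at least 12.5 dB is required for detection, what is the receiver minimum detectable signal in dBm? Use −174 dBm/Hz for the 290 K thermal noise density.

−68.4 dBm

Sensitivity = −174 + 10 log₁₀(B) + NF + SNR_min
= −174 + 86.94 + 6.19 + 12.5
= −68.37 dBm → −68.4 dBm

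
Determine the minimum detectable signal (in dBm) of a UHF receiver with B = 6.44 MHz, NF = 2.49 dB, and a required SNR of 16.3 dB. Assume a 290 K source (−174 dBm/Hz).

−87.1 dBm

Sensitivity = −174 + 10 log₁₀(B) + NF + SNR_min
= −174 + 68.09 + 2.49 + 16.3
= −87.12 dBm → −87.1 dBm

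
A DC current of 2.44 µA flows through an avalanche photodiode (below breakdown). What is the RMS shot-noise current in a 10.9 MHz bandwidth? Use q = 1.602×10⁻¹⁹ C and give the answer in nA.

2.92 nA

I_n = √(2qI·B)
2qI·B = 2 × 1.602×10⁻¹⁹ × 2.44×10⁻⁶ × 1.09×10⁷ = 8.52×10⁻¹⁸ A²
I_n = √(8.52×10⁻¹⁸) = 2.92×10⁻⁹ A = 2.92 nA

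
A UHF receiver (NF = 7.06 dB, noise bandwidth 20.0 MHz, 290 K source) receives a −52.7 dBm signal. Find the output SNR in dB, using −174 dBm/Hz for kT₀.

41.2 dB

Noise floor: N = −174 + 10 log₁₀(B) + NF
10 log₁₀(2.00×10⁷) = 73.01 dB
N = −174 + 73.01 + 7.06 = −93.93 dBm
SNR = P_sig − N = −52.7 − (−93.93) = 41.23 dB → 41.2 dB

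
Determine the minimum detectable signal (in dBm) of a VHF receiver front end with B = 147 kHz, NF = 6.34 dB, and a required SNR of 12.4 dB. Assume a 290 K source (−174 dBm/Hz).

−103.6 dBm

Sensitivity = −174 + 10 log₁₀(B) + NF + SNR_min
= −174 + 51.67 + 6.34 + 12.4
= −103.59 dBm → −103.6 dBm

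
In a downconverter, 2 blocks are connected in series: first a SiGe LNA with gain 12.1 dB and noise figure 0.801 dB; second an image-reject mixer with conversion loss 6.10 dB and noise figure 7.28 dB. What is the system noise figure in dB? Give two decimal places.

Convert to linear (a loss of L dB is a gain of −L dB): F_i = 10^(NF_i/10), G_i = 10^(G_i,dB/10)
  Stage 1: F_1 = 10^(0.801/10) = 1.203, G_1 = 10^(12.1/10) = 16.22
  Stage 2: F_2 = 10^(7.28/10) = 5.346, G_2 = 10^(−6.10/10) = 0.2455
Friis cascade:
  F = 1.203 + (5.346 − 1)/16.22 = 1.470
NF = 10 log₁₀(1.470) = 1.67 dB

1.67 dB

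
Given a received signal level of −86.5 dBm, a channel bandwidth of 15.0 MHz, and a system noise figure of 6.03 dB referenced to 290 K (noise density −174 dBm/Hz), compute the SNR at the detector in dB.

9.7 dB

Noise floor: N = −174 + 10 log₁₀(B) + NF
10 log₁₀(1.50×10⁷) = 71.76 dB
N = −174 + 71.76 + 6.03 = −96.21 dBm
SNR = P_sig − N = −86.5 − (−96.21) = 9.71 dB → 9.7 dB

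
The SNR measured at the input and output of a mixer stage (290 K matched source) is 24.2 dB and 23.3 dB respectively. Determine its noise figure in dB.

NF (dB) = SNR_in(dB) − SNR_out(dB) when the source is at T₀
NF = 24.2 − 23.3 = 0.9 dB

0.9 dB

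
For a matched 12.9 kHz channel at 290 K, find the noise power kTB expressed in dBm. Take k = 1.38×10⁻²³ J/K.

P_n = kTB = 1.38×10⁻²³ × 290 × 1.29×10⁴ = 5.16×10⁻¹⁷ W
In dBm: 10 log₁₀(5.16×10⁻¹⁷ / 10⁻³) = −132.9 dBm

−132.9 dBm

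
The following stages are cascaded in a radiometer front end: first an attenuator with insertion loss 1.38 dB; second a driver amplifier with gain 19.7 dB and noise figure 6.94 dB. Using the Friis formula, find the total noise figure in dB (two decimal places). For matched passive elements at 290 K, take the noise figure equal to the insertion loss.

8.32 dB

Convert to linear (a loss of L dB is a gain of −L dB): F_i = 10^(NF_i/10), G_i = 10^(G_i,dB/10)
  Stage 1: F_1 = 10^(1.38/10) = 1.374, G_1 = 10^(−1.38/10) = 0.7278
  Stage 2: F_2 = 10^(6.94/10) = 4.943, G_2 = 10^(19.7/10) = 93.33
Friis cascade:
  F = 1.374 + (4.943 − 1)/0.7278 = 6.792
NF = 10 log₁₀(6.792) = 8.32 dB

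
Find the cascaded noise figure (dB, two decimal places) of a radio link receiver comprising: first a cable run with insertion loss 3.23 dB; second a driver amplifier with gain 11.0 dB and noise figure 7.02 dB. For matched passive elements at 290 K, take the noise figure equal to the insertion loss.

10.25 dB

Convert to linear (a loss of L dB is a gain of −L dB): F_i = 10^(NF_i/10), G_i = 10^(G_i,dB/10)
  Stage 1: F_1 = 10^(3.23/10) = 2.104, G_1 = 10^(−3.23/10) = 0.4753
  Stage 2: F_2 = 10^(7.02/10) = 5.035, G_2 = 10^(11.0/10) = 12.59
Friis cascade:
  F = 2.104 + (5.035 − 1)/0.4753 = 10.59
NF = 10 log₁₀(10.59) = 10.25 dB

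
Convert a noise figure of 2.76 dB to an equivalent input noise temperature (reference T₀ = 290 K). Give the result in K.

258 K

F = 10^(2.76/10) = 1.88799
T_e = (F − 1)·T₀ = (1.88799 − 1) × 290 = 258 K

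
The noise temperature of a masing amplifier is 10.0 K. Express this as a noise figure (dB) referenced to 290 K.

0.147 dB

F = 1 + T_e/T₀ = 1 + 10.0/290 = 1.03448
NF = 10 log₁₀(1.03448) = 0.147 dB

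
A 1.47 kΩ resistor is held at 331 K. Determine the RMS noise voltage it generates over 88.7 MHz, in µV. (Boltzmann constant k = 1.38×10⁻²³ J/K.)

V_n = √(4kTRB)
4kTRB = 4 × 1.38×10⁻²³ × 331 × 1.47×10³ × 8.87×10⁷ = 2.38×10⁻⁹ V²
V_n = √(2.38×10⁻⁹) = 4.88×10⁻⁵ V = 48.8 µV

48.8 µV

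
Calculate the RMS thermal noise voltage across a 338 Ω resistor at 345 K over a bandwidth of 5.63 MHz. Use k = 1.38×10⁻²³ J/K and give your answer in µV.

V_n = √(4kTRB)
4kTRB = 4 × 1.38×10⁻²³ × 345 × 3.38×10² × 5.63×10⁶ = 3.62×10⁻¹¹ V²
V_n = √(3.62×10⁻¹¹) = 6.02×10⁻⁶ V = 6.02 µV

6.02 µV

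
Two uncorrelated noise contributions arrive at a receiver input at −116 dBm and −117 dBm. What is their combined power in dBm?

Convert to linear, add, convert back:
P₁ = 2.51×10⁻¹⁵ W, P₂ = 2.00×10⁻¹⁵ W
P_tot = 4.51×10⁻¹⁵ W → 10 log₁₀(P_tot / 10⁻³) = −113.5 dBm

−113.5 dBm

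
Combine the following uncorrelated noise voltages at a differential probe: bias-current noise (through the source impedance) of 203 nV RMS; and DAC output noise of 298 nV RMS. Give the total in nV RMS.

Uncorrelated sources add in power (mean-square): V_tot = √(ΣV_i²)
V_tot = √[(2.03×10⁻⁷)² + (2.98×10⁻⁷)²] = 3.61×10⁻⁷ V = 361 nV

361 nV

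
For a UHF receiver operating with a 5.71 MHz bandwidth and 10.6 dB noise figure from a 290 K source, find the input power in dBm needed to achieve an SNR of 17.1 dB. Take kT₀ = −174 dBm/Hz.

Sensitivity = −174 + 10 log₁₀(B) + NF + SNR_min
= −174 + 67.57 + 10.6 + 17.1
= −78.73 dBm → −78.7 dBm

−78.7 dBm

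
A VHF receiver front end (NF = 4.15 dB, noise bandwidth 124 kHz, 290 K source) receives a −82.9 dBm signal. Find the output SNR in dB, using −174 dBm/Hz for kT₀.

36.0 dB

Noise floor: N = −174 + 10 log₁₀(B) + NF
10 log₁₀(1.24×10⁵) = 50.93 dB
N = −174 + 50.93 + 4.15 = −118.92 dBm
SNR = P_sig − N = −82.9 − (−118.92) = 36.02 dB → 36.0 dB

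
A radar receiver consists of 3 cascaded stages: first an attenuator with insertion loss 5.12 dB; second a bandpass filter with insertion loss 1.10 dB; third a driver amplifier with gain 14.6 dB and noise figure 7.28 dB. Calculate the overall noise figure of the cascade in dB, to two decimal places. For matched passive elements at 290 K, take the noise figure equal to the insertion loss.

13.50 dB

Convert to linear (a loss of L dB is a gain of −L dB): F_i = 10^(NF_i/10), G_i = 10^(G_i,dB/10)
  Stage 1: F_1 = 10^(5.12/10) = 3.251, G_1 = 10^(−5.12/10) = 0.3076
  Stage 2: F_2 = 10^(1.10/10) = 1.288, G_2 = 10^(−1.10/10) = 0.7762
  Stage 3: F_3 = 10^(7.28/10) = 5.346, G_3 = 10^(14.6/10) = 28.84
Friis cascade:
  F = 3.251 + (1.288 − 1)/0.3076 + (5.346 − 1)/0.2388 = 22.39
NF = 10 log₁₀(22.39) = 13.50 dB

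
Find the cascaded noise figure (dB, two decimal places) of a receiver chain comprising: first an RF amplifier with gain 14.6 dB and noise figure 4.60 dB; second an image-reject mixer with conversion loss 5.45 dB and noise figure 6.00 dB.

Convert to linear (a loss of L dB is a gain of −L dB): F_i = 10^(NF_i/10), G_i = 10^(G_i,dB/10)
  Stage 1: F_1 = 10^(4.60/10) = 2.884, G_1 = 10^(14.6/10) = 28.84
  Stage 2: F_2 = 10^(6.00/10) = 3.981, G_2 = 10^(−5.45/10) = 0.2851
Friis cascade:
  F = 2.884 + (3.981 − 1)/28.84 = 2.987
NF = 10 log₁₀(2.987) = 4.75 dB

4.75 dB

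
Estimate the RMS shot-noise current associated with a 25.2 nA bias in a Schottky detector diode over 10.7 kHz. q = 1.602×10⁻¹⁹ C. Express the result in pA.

9.29 pA

I_n = √(2qI·B)
2qI·B = 2 × 1.602×10⁻¹⁹ × 2.52×10⁻⁸ × 1.07×10⁴ = 8.64×10⁻²³ A²
I_n = √(8.64×10⁻²³) = 9.29×10⁻¹² A = 9.29 pA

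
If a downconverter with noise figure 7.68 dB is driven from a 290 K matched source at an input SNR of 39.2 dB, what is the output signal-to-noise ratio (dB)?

31.52 dB

By definition F = SNR_in/SNR_out, so in dB: SNR_out = SNR_in − NF
SNR_out = 39.2 − 7.68 = 31.52 dB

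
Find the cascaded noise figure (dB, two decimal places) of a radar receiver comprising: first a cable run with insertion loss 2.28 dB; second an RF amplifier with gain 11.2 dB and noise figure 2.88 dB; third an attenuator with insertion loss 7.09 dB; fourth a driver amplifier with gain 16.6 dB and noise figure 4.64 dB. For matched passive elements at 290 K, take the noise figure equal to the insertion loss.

7.04 dB

Convert to linear (a loss of L dB is a gain of −L dB): F_i = 10^(NF_i/10), G_i = 10^(G_i,dB/10)
  Stage 1: F_1 = 10^(2.28/10) = 1.690, G_1 = 10^(−2.28/10) = 0.5916
  Stage 2: F_2 = 10^(2.88/10) = 1.941, G_2 = 10^(11.2/10) = 13.18
  Stage 3: F_3 = 10^(7.09/10) = 5.117, G_3 = 10^(−7.09/10) = 0.1954
  Stage 4: F_4 = 10^(4.64/10) = 2.911, G_4 = 10^(16.6/10) = 45.71
Friis cascade:
  F = 1.690 + (1.941 − 1)/0.5916 + (5.117 − 1)/7.798 + (2.911 − 1)/1.524 = 5.063
NF = 10 log₁₀(5.063) = 7.04 dB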